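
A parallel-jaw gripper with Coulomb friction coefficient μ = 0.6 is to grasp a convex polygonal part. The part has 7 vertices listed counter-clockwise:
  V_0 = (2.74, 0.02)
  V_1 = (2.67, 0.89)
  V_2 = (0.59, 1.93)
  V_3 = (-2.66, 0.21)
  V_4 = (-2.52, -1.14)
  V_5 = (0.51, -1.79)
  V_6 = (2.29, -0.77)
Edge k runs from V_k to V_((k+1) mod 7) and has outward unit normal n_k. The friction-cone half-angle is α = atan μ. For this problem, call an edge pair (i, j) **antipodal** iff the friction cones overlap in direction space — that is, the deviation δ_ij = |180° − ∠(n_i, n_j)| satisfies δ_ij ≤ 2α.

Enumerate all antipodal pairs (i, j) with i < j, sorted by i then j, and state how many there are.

count = 8; pairs: (0,3), (1,3), (1,4), (1,5), (2,4), (2,5), (2,6), (3,6)

α = atan 0.6 = 30.96°;  2α = 61.93°
n_0 = (+0.9968, +0.0802)
n_1 = (+0.4472, +0.8944)
n_2 = (-0.4678, +0.8839)
n_3 = (-0.9947, -0.1032)
n_4 = (-0.2097, -0.9778)
n_5 = (+0.4972, -0.8676)
n_6 = (+0.8689, -0.4950)
  (0,1): δ = 121.17°  ·
  (0,2): δ = 66.71°  ·
  (0,3): δ = 1.32°  ✓
  (0,4): δ = 73.29°  ·
  (0,5): δ = 115.21°  ·
  (0,6): δ = 145.73°  ·
  (1,2): δ = 125.55°  ·
  (1,3): δ = 57.51°  ✓
  (1,4): δ = 14.46°  ✓
  (1,5): δ = 56.38°  ✓
  (1,6): δ = 86.90°  ·
  (2,3): δ = 111.97°  ·
  (2,4): δ = 40.00°  ✓
  (2,5): δ = 1.92°  ✓
  (2,6): δ = 32.44°  ✓
  (3,4): δ = 108.03°  ·
  (3,5): δ = 66.11°  ·
  (3,6): δ = 35.59°  ✓
  (4,5): δ = 138.08°  ·
  (4,6): δ = 107.56°  ·
  (5,6): δ = 149.48°  ·
antipodal pairs: 8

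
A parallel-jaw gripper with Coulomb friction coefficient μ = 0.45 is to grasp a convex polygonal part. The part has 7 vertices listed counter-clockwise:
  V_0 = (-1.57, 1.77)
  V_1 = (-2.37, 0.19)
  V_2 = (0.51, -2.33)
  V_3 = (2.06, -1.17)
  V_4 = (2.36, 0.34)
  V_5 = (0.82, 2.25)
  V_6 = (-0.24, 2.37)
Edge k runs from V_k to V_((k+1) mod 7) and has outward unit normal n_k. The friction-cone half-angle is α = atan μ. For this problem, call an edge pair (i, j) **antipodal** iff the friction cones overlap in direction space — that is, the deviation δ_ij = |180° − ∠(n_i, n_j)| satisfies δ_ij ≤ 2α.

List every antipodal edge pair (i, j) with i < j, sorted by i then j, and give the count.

α = atan 0.45 = 24.23°;  2α = 48.46°
n_0 = (-0.8922, +0.4517)
n_1 = (-0.6585, -0.7526)
n_2 = (+0.5992, -0.8006)
n_3 = (+0.9808, -0.1949)
n_4 = (+0.7785, +0.6277)
n_5 = (+0.1125, +0.9937)
n_6 = (-0.4112, +0.9115)
  (0,1): δ = 104.33°  ·
  (0,2): δ = 26.33°  ✓
  (0,3): δ = 15.62°  ✓
  (0,4): δ = 65.73°  ·
  (0,5): δ = 110.40°  ·
  (0,6): δ = 141.14°  ·
  (1,2): δ = 102.00°  ·
  (1,3): δ = 60.05°  ·
  (1,4): δ = 9.94°  ✓
  (1,5): δ = 34.73°  ✓
  (1,6): δ = 65.47°  ·
  (2,3): δ = 138.05°  ·
  (2,4): δ = 87.93°  ·
  (2,5): δ = 43.27°  ✓
  (2,6): δ = 12.53°  ✓
  (3,4): δ = 129.88°  ·
  (3,5): δ = 85.22°  ·
  (3,6): δ = 54.48°  ·
  (4,5): δ = 135.34°  ·
  (4,6): δ = 104.60°  ·
  (5,6): δ = 149.26°  ·
antipodal pairs: 6

count = 6; pairs: (0,2), (0,3), (1,4), (1,5), (2,5), (2,6)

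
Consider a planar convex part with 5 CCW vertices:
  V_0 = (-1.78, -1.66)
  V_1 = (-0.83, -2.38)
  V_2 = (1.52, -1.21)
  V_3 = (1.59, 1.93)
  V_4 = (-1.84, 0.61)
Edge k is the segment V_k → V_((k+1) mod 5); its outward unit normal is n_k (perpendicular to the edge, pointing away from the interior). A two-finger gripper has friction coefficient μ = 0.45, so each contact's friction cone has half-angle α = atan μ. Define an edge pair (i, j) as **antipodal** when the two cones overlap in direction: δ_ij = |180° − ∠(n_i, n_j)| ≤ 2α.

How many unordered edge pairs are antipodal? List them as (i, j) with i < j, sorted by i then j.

count = 2; pairs: (1,3), (2,4)

α = atan 0.45 = 24.23°;  2α = 48.46°
n_0 = (-0.6040, -0.7970)
n_1 = (+0.4457, -0.8952)
n_2 = (+0.9998, -0.0223)
n_3 = (-0.3592, +0.9333)
n_4 = (-0.9997, -0.0264)
  (0,1): δ = 116.37°  ·
  (0,2): δ = 54.12°  ·
  (0,3): δ = 58.21°  ·
  (0,4): δ = 128.67°  ·
  (1,2): δ = 117.74°  ·
  (1,3): δ = 5.42°  ✓
  (1,4): δ = 65.05°  ·
  (2,3): δ = 67.67°  ·
  (2,4): δ = 2.79°  ✓
  (3,4): δ = 109.53°  ·
antipodal pairs: 2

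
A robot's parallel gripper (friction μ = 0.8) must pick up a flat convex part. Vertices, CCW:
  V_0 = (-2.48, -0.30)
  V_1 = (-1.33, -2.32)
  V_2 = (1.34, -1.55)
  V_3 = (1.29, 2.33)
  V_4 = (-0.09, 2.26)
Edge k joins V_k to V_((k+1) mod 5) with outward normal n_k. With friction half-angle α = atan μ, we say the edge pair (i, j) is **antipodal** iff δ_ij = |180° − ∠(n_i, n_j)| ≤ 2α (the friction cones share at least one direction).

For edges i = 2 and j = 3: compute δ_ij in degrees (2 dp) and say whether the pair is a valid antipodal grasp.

δ = 87.83°, invalid

α = atan 0.8 = 38.66°;  2α = 77.32°
edge 2: e_2 = (-0.05, +3.88);  n_2 = (+0.9999, +0.0129)
edge 3: e_3 = (-1.38, -0.07);  n_3 = (-0.0507, +0.9987)
∠(n_2, n_3) = 92.17°
δ = |180° − 92.17°| = 87.83°
87.83° > 2α = 77.32°  →  invalid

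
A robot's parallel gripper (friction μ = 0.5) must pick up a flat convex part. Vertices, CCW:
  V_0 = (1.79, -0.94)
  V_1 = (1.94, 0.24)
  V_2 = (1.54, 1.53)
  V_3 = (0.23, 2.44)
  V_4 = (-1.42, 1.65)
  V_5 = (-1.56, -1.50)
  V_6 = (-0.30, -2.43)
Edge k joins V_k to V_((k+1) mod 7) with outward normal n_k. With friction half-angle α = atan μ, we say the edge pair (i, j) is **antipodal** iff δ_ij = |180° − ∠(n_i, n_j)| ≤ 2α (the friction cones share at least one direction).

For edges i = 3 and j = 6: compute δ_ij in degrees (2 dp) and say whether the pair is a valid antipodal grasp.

α = atan 0.5 = 26.57°;  2α = 53.13°
edge 3: e_3 = (-1.65, -0.79);  n_3 = (-0.4318, +0.9019)
edge 6: e_6 = (+2.09, +1.49);  n_6 = (+0.5805, -0.8143)
∠(n_3, n_6) = 170.10°
δ = |180° − 170.10°| = 9.90°
9.90° ≤ 2α = 53.13°  →  valid

δ = 9.90°, valid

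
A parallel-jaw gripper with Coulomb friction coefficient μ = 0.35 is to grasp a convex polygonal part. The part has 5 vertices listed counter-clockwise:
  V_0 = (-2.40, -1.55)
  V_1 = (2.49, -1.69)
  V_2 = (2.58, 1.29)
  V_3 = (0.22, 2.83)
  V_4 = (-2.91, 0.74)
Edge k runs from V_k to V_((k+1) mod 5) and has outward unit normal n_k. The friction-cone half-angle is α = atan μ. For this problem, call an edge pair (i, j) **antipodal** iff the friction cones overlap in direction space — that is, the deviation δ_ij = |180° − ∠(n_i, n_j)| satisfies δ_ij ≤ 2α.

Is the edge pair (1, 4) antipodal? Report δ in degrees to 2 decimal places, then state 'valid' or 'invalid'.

δ = 14.29°, valid

α = atan 0.35 = 19.29°;  2α = 38.58°
edge 1: e_1 = (+0.09, +2.98);  n_1 = (+0.9995, -0.0302)
edge 4: e_4 = (+0.51, -2.29);  n_4 = (-0.9761, -0.2174)
∠(n_1, n_4) = 165.71°
δ = |180° − 165.71°| = 14.29°
14.29° ≤ 2α = 38.58°  →  valid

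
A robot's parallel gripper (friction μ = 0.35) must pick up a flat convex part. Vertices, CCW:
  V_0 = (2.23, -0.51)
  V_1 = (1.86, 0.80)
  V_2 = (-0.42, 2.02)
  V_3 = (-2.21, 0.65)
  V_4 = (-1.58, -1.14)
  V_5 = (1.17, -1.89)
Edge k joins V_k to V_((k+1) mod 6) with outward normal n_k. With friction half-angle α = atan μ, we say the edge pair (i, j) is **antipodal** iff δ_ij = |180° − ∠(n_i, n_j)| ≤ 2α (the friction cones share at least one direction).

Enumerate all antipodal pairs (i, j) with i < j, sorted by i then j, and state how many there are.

α = atan 0.35 = 19.29°;  2α = 38.58°
n_0 = (+0.9624, +0.2718)
n_1 = (+0.4718, +0.8817)
n_2 = (-0.6078, +0.7941)
n_3 = (-0.9433, -0.3320)
n_4 = (-0.2631, -0.9648)
n_5 = (+0.7931, -0.6092)
  (0,1): δ = 133.92°  ·
  (0,2): δ = 68.34°  ·
  (0,3): δ = 3.62°  ✓
  (0,4): δ = 58.97°  ·
  (0,5): δ = 126.70°  ·
  (1,2): δ = 114.42°  ·
  (1,3): δ = 42.46°  ·
  (1,4): δ = 12.90°  ✓
  (1,5): δ = 80.62°  ·
  (2,3): δ = 108.04°  ·
  (2,4): δ = 52.68°  ·
  (2,5): δ = 15.04°  ✓
  (3,4): δ = 124.64°  ·
  (3,5): δ = 56.92°  ·
  (4,5): δ = 112.27°  ·
antipodal pairs: 3

count = 3; pairs: (0,3), (1,4), (2,5)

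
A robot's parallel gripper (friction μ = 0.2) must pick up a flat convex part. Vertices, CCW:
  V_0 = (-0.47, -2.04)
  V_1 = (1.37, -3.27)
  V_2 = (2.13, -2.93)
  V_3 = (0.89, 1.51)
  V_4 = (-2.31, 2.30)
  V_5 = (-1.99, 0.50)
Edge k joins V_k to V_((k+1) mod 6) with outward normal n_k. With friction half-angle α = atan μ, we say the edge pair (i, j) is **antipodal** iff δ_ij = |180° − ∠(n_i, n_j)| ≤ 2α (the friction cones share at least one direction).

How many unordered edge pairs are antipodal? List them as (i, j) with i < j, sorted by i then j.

count = 3; pairs: (0,3), (2,4), (2,5)

α = atan 0.2 = 11.31°;  2α = 22.62°
n_0 = (-0.5557, -0.8314)
n_1 = (+0.4084, -0.9128)
n_2 = (+0.9631, +0.2690)
n_3 = (+0.2397, +0.9709)
n_4 = (-0.9846, -0.1750)
n_5 = (-0.8581, -0.5135)
  (0,1): δ = 122.14°  ·
  (0,2): δ = 40.63°  ·
  (0,3): δ = 19.89°  ✓
  (0,4): δ = 133.84°  ·
  (0,5): δ = 154.66°  ·
  (1,2): δ = 98.50°  ·
  (1,3): δ = 37.97°  ·
  (1,4): δ = 75.98°  ·
  (1,5): δ = 96.80°  ·
  (2,3): δ = 119.47°  ·
  (2,4): δ = 5.52°  ✓
  (2,5): δ = 15.29°  ✓
  (3,4): δ = 66.05°  ·
  (3,5): δ = 45.24°  ·
  (4,5): δ = 159.18°  ·
antipodal pairs: 3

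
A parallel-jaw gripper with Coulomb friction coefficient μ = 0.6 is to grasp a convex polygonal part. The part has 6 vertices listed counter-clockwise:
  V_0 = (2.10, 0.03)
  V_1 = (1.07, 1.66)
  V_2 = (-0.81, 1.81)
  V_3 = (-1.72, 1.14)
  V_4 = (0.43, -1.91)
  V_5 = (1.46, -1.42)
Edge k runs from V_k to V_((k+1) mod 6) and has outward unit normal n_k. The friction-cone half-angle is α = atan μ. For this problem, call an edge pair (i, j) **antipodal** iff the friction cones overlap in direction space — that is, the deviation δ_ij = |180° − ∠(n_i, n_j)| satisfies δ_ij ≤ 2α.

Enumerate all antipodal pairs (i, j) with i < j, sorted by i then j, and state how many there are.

count = 6; pairs: (0,3), (1,3), (1,4), (2,4), (2,5), (3,5)

α = atan 0.6 = 30.96°;  2α = 61.93°
n_0 = (+0.8454, +0.5342)
n_1 = (+0.0795, +0.9968)
n_2 = (-0.5929, +0.8053)
n_3 = (-0.8173, -0.5762)
n_4 = (+0.4296, -0.9030)
n_5 = (+0.9148, -0.4038)
  (0,1): δ = 126.85°  ·
  (0,2): δ = 85.93°  ·
  (0,3): δ = 2.89°  ✓
  (0,4): δ = 83.15°  ·
  (0,5): δ = 123.90°  ·
  (1,2): δ = 139.08°  ·
  (1,3): δ = 50.26°  ✓
  (1,4): δ = 30.00°  ✓
  (1,5): δ = 70.75°  ·
  (2,3): δ = 91.18°  ·
  (2,4): δ = 10.92°  ✓
  (2,5): δ = 29.82°  ✓
  (3,4): δ = 99.74°  ·
  (3,5): δ = 59.00°  ✓
  (4,5): δ = 139.26°  ·
antipodal pairs: 6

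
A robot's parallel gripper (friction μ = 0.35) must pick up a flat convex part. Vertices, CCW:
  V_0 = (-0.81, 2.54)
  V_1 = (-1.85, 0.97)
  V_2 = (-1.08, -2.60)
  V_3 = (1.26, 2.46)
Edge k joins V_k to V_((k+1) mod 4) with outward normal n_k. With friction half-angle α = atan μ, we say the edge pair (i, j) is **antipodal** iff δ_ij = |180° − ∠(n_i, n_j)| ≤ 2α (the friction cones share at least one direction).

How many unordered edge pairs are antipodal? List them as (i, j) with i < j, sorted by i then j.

count = 2; pairs: (0,2), (1,2)

α = atan 0.35 = 19.29°;  2α = 38.58°
n_0 = (-0.8337, +0.5522)
n_1 = (-0.9775, -0.2108)
n_2 = (+0.9076, -0.4197)
n_3 = (+0.0386, +0.9993)
  (0,1): δ = 134.31°  ·
  (0,2): δ = 8.70°  ✓
  (0,3): δ = 121.31°  ·
  (1,2): δ = 36.99°  ✓
  (1,3): δ = 75.62°  ·
  (2,3): δ = 67.40°  ·
antipodal pairs: 2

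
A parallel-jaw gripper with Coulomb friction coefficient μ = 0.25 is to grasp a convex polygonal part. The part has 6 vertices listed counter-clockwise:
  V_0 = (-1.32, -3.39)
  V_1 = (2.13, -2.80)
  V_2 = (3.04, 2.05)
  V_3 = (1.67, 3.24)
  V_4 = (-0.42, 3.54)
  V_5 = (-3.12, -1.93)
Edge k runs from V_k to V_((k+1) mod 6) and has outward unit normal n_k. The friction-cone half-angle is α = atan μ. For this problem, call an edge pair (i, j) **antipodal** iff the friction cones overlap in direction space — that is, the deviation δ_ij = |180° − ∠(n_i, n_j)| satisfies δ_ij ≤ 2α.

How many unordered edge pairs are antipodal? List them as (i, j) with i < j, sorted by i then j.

α = atan 0.25 = 14.04°;  2α = 28.07°
n_0 = (+0.1686, -0.9857)
n_1 = (+0.9828, -0.1844)
n_2 = (+0.6558, +0.7550)
n_3 = (+0.1421, +0.9899)
n_4 = (-0.8967, +0.4426)
n_5 = (-0.6299, -0.7766)
  (0,1): δ = 110.33°  ·
  (0,2): δ = 50.68°  ·
  (0,3): δ = 17.87°  ✓
  (0,4): δ = 54.02°  ·
  (0,5): δ = 131.25°  ·
  (1,2): δ = 120.35°  ·
  (1,3): δ = 87.54°  ·
  (1,4): δ = 15.64°  ✓
  (1,5): δ = 61.58°  ·
  (2,3): δ = 147.19°  ·
  (2,4): δ = 75.29°  ·
  (2,5): δ = 1.93°  ✓
  (3,4): δ = 108.10°  ·
  (3,5): δ = 30.88°  ·
  (4,5): δ = 102.77°  ·
antipodal pairs: 3

count = 3; pairs: (0,3), (1,4), (2,5)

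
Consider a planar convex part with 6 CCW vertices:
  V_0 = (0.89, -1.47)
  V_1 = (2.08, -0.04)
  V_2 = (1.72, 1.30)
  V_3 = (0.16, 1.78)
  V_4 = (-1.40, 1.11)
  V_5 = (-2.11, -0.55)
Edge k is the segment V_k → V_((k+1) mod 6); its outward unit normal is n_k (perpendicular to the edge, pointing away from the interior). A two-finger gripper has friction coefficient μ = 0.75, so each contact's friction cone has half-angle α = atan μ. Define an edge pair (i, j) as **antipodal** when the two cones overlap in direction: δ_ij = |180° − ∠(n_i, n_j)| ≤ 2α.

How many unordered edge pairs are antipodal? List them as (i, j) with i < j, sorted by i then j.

count = 7; pairs: (0,2), (0,3), (0,4), (1,4), (1,5), (2,5), (3,5)

α = atan 0.75 = 36.87°;  2α = 73.74°
n_0 = (+0.7687, -0.6397)
n_1 = (+0.9658, +0.2595)
n_2 = (+0.2941, +0.9558)
n_3 = (-0.3946, +0.9188)
n_4 = (-0.9194, +0.3933)
n_5 = (-0.2932, -0.9561)
  (0,1): δ = 125.20°  ·
  (0,2): δ = 67.34°  ✓
  (0,3): δ = 26.99°  ✓
  (0,4): δ = 16.61°  ✓
  (0,5): δ = 112.72°  ·
  (1,2): δ = 122.14°  ·
  (1,3): δ = 81.79°  ·
  (1,4): δ = 38.19°  ✓
  (1,5): δ = 57.91°  ✓
  (2,3): δ = 139.65°  ·
  (2,4): δ = 96.05°  ·
  (2,5): δ = 0.05°  ✓
  (3,4): δ = 136.40°  ·
  (3,5): δ = 40.29°  ✓
  (4,5): δ = 83.89°  ·
antipodal pairs: 7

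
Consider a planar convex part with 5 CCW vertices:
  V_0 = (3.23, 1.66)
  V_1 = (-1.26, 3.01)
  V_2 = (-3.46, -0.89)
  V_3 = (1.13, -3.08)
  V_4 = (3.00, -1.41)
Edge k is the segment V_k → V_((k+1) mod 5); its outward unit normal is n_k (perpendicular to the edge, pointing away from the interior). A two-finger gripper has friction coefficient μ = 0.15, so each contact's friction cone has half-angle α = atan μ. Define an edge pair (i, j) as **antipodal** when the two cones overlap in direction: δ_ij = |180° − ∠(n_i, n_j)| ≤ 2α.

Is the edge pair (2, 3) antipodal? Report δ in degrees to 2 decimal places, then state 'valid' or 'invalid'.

δ = 112.73°, invalid

α = atan 0.15 = 8.53°;  2α = 17.06°
edge 2: e_2 = (+4.59, -2.19);  n_2 = (-0.4306, -0.9025)
edge 3: e_3 = (+1.87, +1.67);  n_3 = (+0.6661, -0.7459)
∠(n_2, n_3) = 67.27°
δ = |180° − 67.27°| = 112.73°
112.73° > 2α = 17.06°  →  invalid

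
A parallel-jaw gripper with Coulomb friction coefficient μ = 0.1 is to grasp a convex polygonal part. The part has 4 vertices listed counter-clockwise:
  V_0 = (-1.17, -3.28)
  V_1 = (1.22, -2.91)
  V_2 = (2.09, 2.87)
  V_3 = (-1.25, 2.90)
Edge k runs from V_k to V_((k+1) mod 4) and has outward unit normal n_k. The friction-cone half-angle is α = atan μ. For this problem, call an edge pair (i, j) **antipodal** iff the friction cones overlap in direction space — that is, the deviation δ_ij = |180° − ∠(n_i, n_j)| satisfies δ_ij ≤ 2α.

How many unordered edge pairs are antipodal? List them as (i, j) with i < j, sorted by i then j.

α = atan 0.1 = 5.71°;  2α = 11.42°
n_0 = (+0.1530, -0.9882)
n_1 = (+0.9889, -0.1488)
n_2 = (+0.0090, +1.0000)
n_3 = (-0.9999, -0.0129)
  (0,1): δ = 107.36°  ·
  (0,2): δ = 9.31°  ✓
  (0,3): δ = 81.94°  ·
  (1,2): δ = 81.95°  ·
  (1,3): δ = 9.30°  ✓
  (2,3): δ = 88.74°  ·
antipodal pairs: 2

count = 2; pairs: (0,2), (1,3)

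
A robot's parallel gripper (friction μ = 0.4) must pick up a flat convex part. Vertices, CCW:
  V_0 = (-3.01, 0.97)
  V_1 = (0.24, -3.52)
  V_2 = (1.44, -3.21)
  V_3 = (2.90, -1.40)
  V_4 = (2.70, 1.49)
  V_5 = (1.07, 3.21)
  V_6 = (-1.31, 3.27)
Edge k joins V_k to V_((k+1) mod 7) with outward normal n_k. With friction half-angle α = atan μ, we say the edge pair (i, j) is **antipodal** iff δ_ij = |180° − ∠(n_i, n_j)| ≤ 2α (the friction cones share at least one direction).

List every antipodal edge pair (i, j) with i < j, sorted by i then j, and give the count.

α = atan 0.4 = 21.80°;  2α = 43.60°
n_0 = (-0.8101, -0.5863)
n_1 = (+0.2501, -0.9682)
n_2 = (+0.7783, -0.6278)
n_3 = (+0.9976, +0.0690)
n_4 = (+0.7258, +0.6879)
n_5 = (+0.0252, +0.9997)
n_6 = (-0.8042, +0.5944)
  (0,1): δ = 111.41°  ·
  (0,2): δ = 74.79°  ·
  (0,3): δ = 31.94°  ✓
  (0,4): δ = 7.56°  ✓
  (0,5): δ = 52.66°  ·
  (0,6): δ = 107.63°  ·
  (1,2): δ = 143.38°  ·
  (1,3): δ = 100.53°  ·
  (1,4): δ = 61.02°  ·
  (1,5): δ = 15.93°  ✓
  (1,6): δ = 39.05°  ✓
  (2,3): δ = 137.15°  ·
  (2,4): δ = 97.65°  ·
  (2,5): δ = 52.55°  ·
  (2,6): δ = 2.42°  ✓
  (3,4): δ = 140.50°  ·
  (3,5): δ = 95.40°  ·
  (3,6): δ = 40.43°  ✓
  (4,5): δ = 134.91°  ·
  (4,6): δ = 79.93°  ·
  (5,6): δ = 125.03°  ·
antipodal pairs: 6

count = 6; pairs: (0,3), (0,4), (1,5), (1,6), (2,6), (3,6)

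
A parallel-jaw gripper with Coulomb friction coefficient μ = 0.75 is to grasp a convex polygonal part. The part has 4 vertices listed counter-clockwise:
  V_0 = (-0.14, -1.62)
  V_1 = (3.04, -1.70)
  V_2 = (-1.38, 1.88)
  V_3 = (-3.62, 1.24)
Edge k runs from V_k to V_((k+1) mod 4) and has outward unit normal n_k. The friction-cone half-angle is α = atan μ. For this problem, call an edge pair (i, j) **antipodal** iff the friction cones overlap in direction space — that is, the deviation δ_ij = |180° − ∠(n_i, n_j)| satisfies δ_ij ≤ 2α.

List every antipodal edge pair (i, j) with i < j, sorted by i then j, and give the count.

count = 4; pairs: (0,1), (0,2), (1,3), (2,3)

α = atan 0.75 = 36.87°;  2α = 73.74°
n_0 = (-0.0251, -0.9997)
n_1 = (+0.6294, +0.7771)
n_2 = (-0.2747, +0.9615)
n_3 = (-0.6349, -0.7726)
  (0,1): δ = 37.56°  ✓
  (0,2): δ = 17.39°  ✓
  (0,3): δ = 142.03°  ·
  (1,2): δ = 125.05°  ·
  (1,3): δ = 0.41°  ✓
  (2,3): δ = 55.36°  ✓
antipodal pairs: 4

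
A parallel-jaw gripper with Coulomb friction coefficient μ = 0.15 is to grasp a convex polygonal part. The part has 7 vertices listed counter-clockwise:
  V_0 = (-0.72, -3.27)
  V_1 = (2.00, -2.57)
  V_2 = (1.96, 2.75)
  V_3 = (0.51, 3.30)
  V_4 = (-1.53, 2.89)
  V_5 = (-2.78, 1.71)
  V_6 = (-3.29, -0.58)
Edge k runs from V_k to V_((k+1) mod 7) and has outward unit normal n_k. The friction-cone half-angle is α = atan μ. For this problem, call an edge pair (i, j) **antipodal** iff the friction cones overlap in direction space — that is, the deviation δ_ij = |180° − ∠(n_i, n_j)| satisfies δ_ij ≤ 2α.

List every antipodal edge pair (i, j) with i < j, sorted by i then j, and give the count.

α = atan 0.15 = 8.53°;  2α = 17.06°
n_0 = (+0.2492, -0.9684)
n_1 = (+1.0000, +0.0075)
n_2 = (+0.3547, +0.9350)
n_3 = (-0.1970, +0.9804)
n_4 = (-0.6865, +0.7272)
n_5 = (-0.9761, +0.2174)
n_6 = (-0.7231, -0.6908)
  (0,1): δ = 104.00°  ·
  (0,2): δ = 35.20°  ·
  (0,3): δ = 3.07°  ✓
  (0,4): δ = 28.92°  ·
  (0,5): δ = 63.01°  ·
  (0,6): δ = 119.26°  ·
  (1,2): δ = 111.20°  ·
  (1,3): δ = 79.07°  ·
  (1,4): δ = 47.08°  ·
  (1,5): δ = 12.99°  ✓
  (1,6): δ = 43.26°  ·
  (2,3): δ = 147.86°  ·
  (2,4): δ = 115.88°  ·
  (2,5): δ = 81.78°  ·
  (2,6): δ = 25.53°  ·
  (3,4): δ = 148.01°  ·
  (3,5): δ = 113.92°  ·
  (3,6): δ = 57.67°  ·
  (4,5): δ = 145.91°  ·
  (4,6): δ = 89.66°  ·
  (5,6): δ = 123.75°  ·
antipodal pairs: 2

count = 2; pairs: (0,3), (1,5)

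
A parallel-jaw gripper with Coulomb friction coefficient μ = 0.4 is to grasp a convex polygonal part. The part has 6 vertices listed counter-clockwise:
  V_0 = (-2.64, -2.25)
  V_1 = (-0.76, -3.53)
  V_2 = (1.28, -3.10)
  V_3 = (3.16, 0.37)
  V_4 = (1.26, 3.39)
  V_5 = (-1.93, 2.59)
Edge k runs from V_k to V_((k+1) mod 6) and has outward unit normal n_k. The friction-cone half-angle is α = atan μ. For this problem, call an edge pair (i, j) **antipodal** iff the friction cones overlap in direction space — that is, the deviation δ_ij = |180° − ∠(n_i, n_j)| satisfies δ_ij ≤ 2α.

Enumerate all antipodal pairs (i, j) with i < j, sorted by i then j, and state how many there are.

count = 4; pairs: (0,3), (1,4), (2,5), (3,5)

α = atan 0.4 = 21.80°;  2α = 43.60°
n_0 = (-0.5628, -0.8266)
n_1 = (+0.2063, -0.9785)
n_2 = (+0.8792, -0.4764)
n_3 = (+0.8464, +0.5325)
n_4 = (-0.2433, +0.9700)
n_5 = (-0.9894, +0.1451)
  (0,1): δ = 133.85°  ·
  (0,2): δ = 84.20°  ·
  (0,3): δ = 23.58°  ✓
  (0,4): δ = 48.33°  ·
  (0,5): δ = 115.90°  ·
  (1,2): δ = 130.35°  ·
  (1,3): δ = 69.73°  ·
  (1,4): δ = 2.18°  ✓
  (1,5): δ = 69.75°  ·
  (2,3): δ = 119.38°  ·
  (2,4): δ = 47.47°  ·
  (2,5): δ = 20.10°  ✓
  (3,4): δ = 108.10°  ·
  (3,5): δ = 40.52°  ✓
  (4,5): δ = 112.42°  ·
antipodal pairs: 4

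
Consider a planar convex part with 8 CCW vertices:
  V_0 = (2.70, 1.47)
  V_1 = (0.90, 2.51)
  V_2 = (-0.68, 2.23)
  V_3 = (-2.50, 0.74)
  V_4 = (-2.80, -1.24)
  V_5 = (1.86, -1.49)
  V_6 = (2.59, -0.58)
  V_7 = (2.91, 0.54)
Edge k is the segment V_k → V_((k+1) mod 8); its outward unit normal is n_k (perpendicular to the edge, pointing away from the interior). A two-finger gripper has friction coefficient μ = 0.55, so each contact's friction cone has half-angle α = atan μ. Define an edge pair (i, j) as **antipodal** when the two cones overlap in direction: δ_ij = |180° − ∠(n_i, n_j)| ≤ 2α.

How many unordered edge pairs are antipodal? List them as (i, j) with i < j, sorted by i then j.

count = 9; pairs: (0,4), (1,4), (1,5), (2,4), (2,5), (2,6), (3,5), (3,6), (3,7)

α = atan 0.55 = 28.81°;  2α = 57.62°
n_0 = (+0.5003, +0.8659)
n_1 = (-0.1745, +0.9847)
n_2 = (-0.6335, +0.7738)
n_3 = (-0.9887, +0.1498)
n_4 = (-0.0536, -0.9986)
n_5 = (+0.7800, -0.6257)
n_6 = (+0.9615, -0.2747)
n_7 = (+0.9754, +0.2203)
  (0,1): δ = 139.93°  ·
  (0,2): δ = 110.68°  ·
  (0,3): δ = 68.60°  ·
  (0,4): δ = 26.95°  ✓
  (0,5): δ = 81.28°  ·
  (0,6): δ = 104.07°  ·
  (0,7): δ = 132.74°  ·
  (1,2): δ = 150.74°  ·
  (1,3): δ = 108.66°  ·
  (1,4): δ = 13.12°  ✓
  (1,5): δ = 41.21°  ✓
  (1,6): δ = 64.01°  ·
  (1,7): δ = 92.68°  ·
  (2,3): δ = 137.92°  ·
  (2,4): δ = 42.38°  ✓
  (2,5): δ = 11.96°  ✓
  (2,6): δ = 34.75°  ✓
  (2,7): δ = 63.42°  ·
  (3,4): δ = 84.46°  ·
  (3,5): δ = 30.12°  ✓
  (3,6): δ = 7.33°  ✓
  (3,7): δ = 21.34°  ✓
  (4,5): δ = 125.67°  ·
  (4,6): δ = 102.87°  ·
  (4,7): δ = 74.20°  ·
  (5,6): δ = 157.21°  ·
  (5,7): δ = 128.54°  ·
  (6,7): δ = 151.33°  ·
antipodal pairs: 9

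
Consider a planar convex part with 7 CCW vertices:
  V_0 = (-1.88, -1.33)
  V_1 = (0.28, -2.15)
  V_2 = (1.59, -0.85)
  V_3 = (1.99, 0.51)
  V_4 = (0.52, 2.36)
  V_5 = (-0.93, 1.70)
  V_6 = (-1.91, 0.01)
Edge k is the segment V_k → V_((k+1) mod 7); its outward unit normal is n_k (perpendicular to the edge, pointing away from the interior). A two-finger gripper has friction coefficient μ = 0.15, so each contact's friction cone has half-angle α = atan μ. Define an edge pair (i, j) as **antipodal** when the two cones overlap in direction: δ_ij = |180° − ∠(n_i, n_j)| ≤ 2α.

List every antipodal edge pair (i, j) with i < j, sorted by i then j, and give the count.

count = 2; pairs: (1,5), (2,5)

α = atan 0.15 = 8.53°;  2α = 17.06°
n_0 = (-0.3549, -0.9349)
n_1 = (+0.7044, -0.7098)
n_2 = (+0.9594, -0.2822)
n_3 = (+0.7829, +0.6221)
n_4 = (-0.4143, +0.9102)
n_5 = (-0.8651, +0.5016)
n_6 = (-0.9997, -0.0224)
  (0,1): δ = 114.43°  ·
  (0,2): δ = 85.60°  ·
  (0,3): δ = 30.74°  ·
  (0,4): δ = 45.26°  ·
  (0,5): δ = 80.68°  ·
  (0,6): δ = 112.07°  ·
  (1,2): δ = 151.17°  ·
  (1,3): δ = 96.31°  ·
  (1,4): δ = 20.31°  ·
  (1,5): δ = 15.11°  ✓
  (1,6): δ = 46.50°  ·
  (2,3): δ = 125.14°  ·
  (2,4): δ = 49.14°  ·
  (2,5): δ = 13.72°  ✓
  (2,6): δ = 17.67°  ·
  (3,4): δ = 104.00°  ·
  (3,5): δ = 68.58°  ·
  (3,6): δ = 37.19°  ·
  (4,5): δ = 144.58°  ·
  (4,6): δ = 113.19°  ·
  (5,6): δ = 148.61°  ·
antipodal pairs: 2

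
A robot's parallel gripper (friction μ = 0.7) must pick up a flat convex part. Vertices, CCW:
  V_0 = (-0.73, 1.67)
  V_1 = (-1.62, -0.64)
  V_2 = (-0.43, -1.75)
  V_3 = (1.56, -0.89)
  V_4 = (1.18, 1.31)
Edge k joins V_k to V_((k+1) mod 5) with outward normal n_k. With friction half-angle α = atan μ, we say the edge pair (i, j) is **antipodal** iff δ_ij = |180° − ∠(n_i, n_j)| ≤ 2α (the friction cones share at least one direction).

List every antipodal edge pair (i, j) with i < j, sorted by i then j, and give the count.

α = atan 0.7 = 34.99°;  2α = 69.98°
n_0 = (-0.9331, +0.3595)
n_1 = (-0.6821, -0.7313)
n_2 = (+0.3967, -0.9179)
n_3 = (+0.9854, +0.1702)
n_4 = (+0.1852, +0.9827)
  (0,1): δ = 111.94°  ·
  (0,2): δ = 45.56°  ✓
  (0,3): δ = 30.87°  ✓
  (0,4): δ = 100.40°  ·
  (1,2): δ = 113.62°  ·
  (1,3): δ = 37.19°  ✓
  (1,4): δ = 32.33°  ✓
  (2,3): δ = 103.57°  ·
  (2,4): δ = 34.05°  ✓
  (3,4): δ = 110.47°  ·
antipodal pairs: 5

count = 5; pairs: (0,2), (0,3), (1,3), (1,4), (2,4)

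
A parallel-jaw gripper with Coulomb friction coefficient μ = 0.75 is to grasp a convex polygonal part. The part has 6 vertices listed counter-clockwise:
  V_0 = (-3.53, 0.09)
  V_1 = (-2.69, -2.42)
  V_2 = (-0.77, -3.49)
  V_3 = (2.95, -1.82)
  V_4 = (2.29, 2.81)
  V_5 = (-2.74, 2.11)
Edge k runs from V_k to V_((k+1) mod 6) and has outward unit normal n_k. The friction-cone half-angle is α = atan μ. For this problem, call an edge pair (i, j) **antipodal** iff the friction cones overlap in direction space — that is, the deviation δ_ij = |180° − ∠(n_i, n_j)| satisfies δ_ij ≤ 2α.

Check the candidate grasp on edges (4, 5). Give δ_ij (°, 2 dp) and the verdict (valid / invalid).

α = atan 0.75 = 36.87°;  2α = 73.74°
edge 4: e_4 = (-5.03, -0.70);  n_4 = (-0.1378, +0.9905)
edge 5: e_5 = (-0.79, -2.02);  n_5 = (-0.9313, +0.3642)
∠(n_4, n_5) = 60.72°
δ = |180° − 60.72°| = 119.28°
119.28° > 2α = 73.74°  →  invalid

δ = 119.28°, invalid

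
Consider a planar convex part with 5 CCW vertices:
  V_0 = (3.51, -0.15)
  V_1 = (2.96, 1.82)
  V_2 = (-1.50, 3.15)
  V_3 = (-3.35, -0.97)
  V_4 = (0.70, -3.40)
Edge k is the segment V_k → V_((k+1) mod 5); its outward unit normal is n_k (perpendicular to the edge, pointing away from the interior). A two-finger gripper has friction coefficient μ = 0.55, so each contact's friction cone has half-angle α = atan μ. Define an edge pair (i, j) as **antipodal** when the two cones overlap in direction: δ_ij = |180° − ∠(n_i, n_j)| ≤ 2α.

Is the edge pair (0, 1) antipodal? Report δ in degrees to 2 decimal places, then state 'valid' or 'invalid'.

δ = 122.20°, invalid

α = atan 0.55 = 28.81°;  2α = 57.62°
edge 0: e_0 = (-0.55, +1.97);  n_0 = (+0.9632, +0.2689)
edge 1: e_1 = (-4.46, +1.33);  n_1 = (+0.2858, +0.9583)
∠(n_0, n_1) = 57.80°
δ = |180° − 57.80°| = 122.20°
122.20° > 2α = 57.62°  →  invalid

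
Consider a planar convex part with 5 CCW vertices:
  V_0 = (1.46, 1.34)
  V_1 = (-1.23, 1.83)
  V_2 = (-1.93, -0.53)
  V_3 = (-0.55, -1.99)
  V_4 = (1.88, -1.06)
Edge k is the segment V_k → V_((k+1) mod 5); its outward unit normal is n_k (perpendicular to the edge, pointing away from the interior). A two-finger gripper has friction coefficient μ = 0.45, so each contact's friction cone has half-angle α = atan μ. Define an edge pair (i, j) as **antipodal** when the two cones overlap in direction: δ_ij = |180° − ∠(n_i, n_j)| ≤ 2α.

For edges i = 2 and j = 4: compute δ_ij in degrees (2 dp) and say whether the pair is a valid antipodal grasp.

α = atan 0.45 = 24.23°;  2α = 48.46°
edge 2: e_2 = (+1.38, -1.46);  n_2 = (-0.7267, -0.6869)
edge 4: e_4 = (-0.42, +2.40);  n_4 = (+0.9850, +0.1724)
∠(n_2, n_4) = 146.54°
δ = |180° − 146.54°| = 33.46°
33.46° ≤ 2α = 48.46°  →  valid

δ = 33.46°, valid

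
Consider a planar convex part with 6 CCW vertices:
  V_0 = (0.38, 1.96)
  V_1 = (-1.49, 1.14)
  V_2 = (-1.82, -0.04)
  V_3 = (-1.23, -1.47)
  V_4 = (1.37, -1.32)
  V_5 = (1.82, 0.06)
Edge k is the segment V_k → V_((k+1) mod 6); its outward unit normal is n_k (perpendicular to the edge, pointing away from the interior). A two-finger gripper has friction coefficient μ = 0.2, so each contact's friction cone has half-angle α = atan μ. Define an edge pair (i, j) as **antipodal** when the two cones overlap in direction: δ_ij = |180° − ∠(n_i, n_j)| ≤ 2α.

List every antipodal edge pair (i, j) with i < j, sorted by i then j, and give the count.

α = atan 0.2 = 11.31°;  2α = 22.62°
n_0 = (-0.4016, +0.9158)
n_1 = (-0.9630, +0.2693)
n_2 = (-0.9244, -0.3814)
n_3 = (+0.0576, -0.9983)
n_4 = (+0.9507, -0.3100)
n_5 = (+0.7970, +0.6040)
  (0,1): δ = 129.30°  ·
  (0,2): δ = 91.26°  ·
  (0,3): δ = 20.38°  ✓
  (0,4): δ = 48.26°  ·
  (0,5): δ = 103.48°  ·
  (1,2): δ = 141.96°  ·
  (1,3): δ = 71.07°  ·
  (1,4): δ = 2.44°  ✓
  (1,5): δ = 52.78°  ·
  (2,3): δ = 109.12°  ·
  (2,4): δ = 40.48°  ·
  (2,5): δ = 14.74°  ✓
  (3,4): δ = 111.36°  ·
  (3,5): δ = 56.14°  ·
  (4,5): δ = 124.78°  ·
antipodal pairs: 3

count = 3; pairs: (0,3), (1,4), (2,5)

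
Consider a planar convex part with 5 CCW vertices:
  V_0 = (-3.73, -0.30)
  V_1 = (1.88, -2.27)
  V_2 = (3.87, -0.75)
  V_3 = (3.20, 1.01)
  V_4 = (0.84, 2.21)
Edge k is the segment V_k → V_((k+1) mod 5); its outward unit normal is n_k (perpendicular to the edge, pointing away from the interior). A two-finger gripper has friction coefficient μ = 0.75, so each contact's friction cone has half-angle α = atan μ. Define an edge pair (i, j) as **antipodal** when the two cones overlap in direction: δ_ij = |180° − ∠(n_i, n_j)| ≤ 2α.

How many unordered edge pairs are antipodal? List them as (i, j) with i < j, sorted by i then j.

α = atan 0.75 = 36.87°;  2α = 73.74°
n_0 = (-0.3313, -0.9435)
n_1 = (+0.6070, -0.7947)
n_2 = (+0.9346, +0.3558)
n_3 = (+0.4532, +0.8914)
n_4 = (-0.4814, +0.8765)
  (0,1): δ = 123.28°  ·
  (0,2): δ = 49.81°  ✓
  (0,3): δ = 7.60°  ✓
  (0,4): δ = 48.13°  ✓
  (1,2): δ = 106.53°  ·
  (1,3): δ = 64.33°  ✓
  (1,4): δ = 8.60°  ✓
  (2,3): δ = 137.79°  ·
  (2,4): δ = 82.06°  ·
  (3,4): δ = 124.27°  ·
antipodal pairs: 5

count = 5; pairs: (0,2), (0,3), (0,4), (1,3), (1,4)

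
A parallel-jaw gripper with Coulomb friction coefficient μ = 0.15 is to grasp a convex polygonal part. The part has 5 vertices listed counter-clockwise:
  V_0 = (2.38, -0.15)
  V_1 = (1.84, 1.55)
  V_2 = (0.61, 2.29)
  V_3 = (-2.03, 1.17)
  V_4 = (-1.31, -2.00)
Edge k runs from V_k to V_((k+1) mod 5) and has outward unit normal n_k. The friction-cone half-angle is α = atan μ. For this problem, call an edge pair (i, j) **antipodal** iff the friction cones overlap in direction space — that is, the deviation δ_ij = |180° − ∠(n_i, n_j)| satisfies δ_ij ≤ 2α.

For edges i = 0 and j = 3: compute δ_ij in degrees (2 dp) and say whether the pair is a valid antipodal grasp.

δ = 4.83°, valid

α = atan 0.15 = 8.53°;  2α = 17.06°
edge 0: e_0 = (-0.54, +1.70);  n_0 = (+0.9531, +0.3027)
edge 3: e_3 = (+0.72, -3.17);  n_3 = (-0.9752, -0.2215)
∠(n_0, n_3) = 175.17°
δ = |180° − 175.17°| = 4.83°
4.83° ≤ 2α = 17.06°  →  valid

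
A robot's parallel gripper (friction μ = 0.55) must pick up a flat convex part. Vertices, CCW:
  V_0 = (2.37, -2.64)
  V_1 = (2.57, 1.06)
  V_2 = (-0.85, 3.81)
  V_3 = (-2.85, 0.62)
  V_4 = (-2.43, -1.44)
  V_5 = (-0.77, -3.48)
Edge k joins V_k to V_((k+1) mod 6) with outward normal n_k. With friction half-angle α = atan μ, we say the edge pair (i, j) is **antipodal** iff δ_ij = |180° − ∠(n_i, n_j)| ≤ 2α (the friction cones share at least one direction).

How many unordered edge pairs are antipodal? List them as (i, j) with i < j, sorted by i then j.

count = 7; pairs: (0,2), (0,3), (0,4), (1,3), (1,4), (1,5), (2,5)

α = atan 0.55 = 28.81°;  2α = 57.62°
n_0 = (+0.9985, -0.0540)
n_1 = (+0.6266, +0.7793)
n_2 = (-0.8473, +0.5312)
n_3 = (-0.9798, -0.1998)
n_4 = (-0.7756, -0.6312)
n_5 = (+0.2584, -0.9660)
  (0,1): δ = 125.71°  ·
  (0,2): δ = 28.99°  ✓
  (0,3): δ = 14.62°  ✓
  (0,4): δ = 42.23°  ✓
  (0,5): δ = 108.07°  ·
  (1,2): δ = 83.28°  ·
  (1,3): δ = 39.67°  ✓
  (1,4): δ = 12.06°  ✓
  (1,5): δ = 53.78°  ✓
  (2,3): δ = 136.39°  ·
  (2,4): δ = 108.78°  ·
  (2,5): δ = 42.94°  ✓
  (3,4): δ = 152.39°  ·
  (3,5): δ = 86.55°  ·
  (4,5): δ = 114.16°  ·
antipodal pairs: 7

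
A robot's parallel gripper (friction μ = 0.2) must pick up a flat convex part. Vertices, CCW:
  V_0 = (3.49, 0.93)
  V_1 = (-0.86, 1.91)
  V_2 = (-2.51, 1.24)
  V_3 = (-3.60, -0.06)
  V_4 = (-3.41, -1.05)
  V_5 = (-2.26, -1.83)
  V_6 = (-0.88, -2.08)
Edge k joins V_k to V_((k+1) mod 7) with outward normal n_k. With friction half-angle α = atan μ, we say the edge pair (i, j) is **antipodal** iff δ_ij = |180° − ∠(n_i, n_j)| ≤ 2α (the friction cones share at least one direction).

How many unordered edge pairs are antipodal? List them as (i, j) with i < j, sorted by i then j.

count = 4; pairs: (0,4), (0,5), (1,6), (2,6)

α = atan 0.2 = 11.31°;  2α = 22.62°
n_0 = (+0.2198, +0.9755)
n_1 = (-0.3762, +0.9265)
n_2 = (-0.7663, +0.6425)
n_3 = (-0.9821, -0.1885)
n_4 = (-0.5613, -0.8276)
n_5 = (-0.1783, -0.9840)
n_6 = (+0.5672, -0.8235)
  (0,1): δ = 145.20°  ·
  (0,2): δ = 117.28°  ·
  (0,3): δ = 66.44°  ·
  (0,4): δ = 21.45°  ✓
  (0,5): δ = 2.43°  ✓
  (0,6): δ = 47.25°  ·
  (1,2): δ = 152.08°  ·
  (1,3): δ = 101.24°  ·
  (1,4): δ = 56.25°  ·
  (1,5): δ = 32.37°  ·
  (1,6): δ = 12.46°  ✓
  (2,3): δ = 129.16°  ·
  (2,4): δ = 84.17°  ·
  (2,5): δ = 60.29°  ·
  (2,6): δ = 15.46°  ✓
  (3,4): δ = 135.01°  ·
  (3,5): δ = 111.13°  ·
  (3,6): δ = 66.31°  ·
  (4,5): δ = 156.12°  ·
  (4,6): δ = 111.29°  ·
  (5,6): δ = 135.17°  ·
antipodal pairs: 4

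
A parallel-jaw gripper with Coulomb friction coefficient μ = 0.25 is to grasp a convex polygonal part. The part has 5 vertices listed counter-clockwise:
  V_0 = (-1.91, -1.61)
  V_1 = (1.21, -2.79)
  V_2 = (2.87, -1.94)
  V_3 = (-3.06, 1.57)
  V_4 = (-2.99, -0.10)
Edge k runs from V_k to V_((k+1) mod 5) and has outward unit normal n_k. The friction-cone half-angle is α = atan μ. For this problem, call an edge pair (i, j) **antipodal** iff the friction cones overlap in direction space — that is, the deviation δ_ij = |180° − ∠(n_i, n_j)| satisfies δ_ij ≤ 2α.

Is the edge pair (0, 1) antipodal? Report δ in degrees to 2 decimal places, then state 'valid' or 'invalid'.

δ = 132.17°, invalid

α = atan 0.25 = 14.04°;  2α = 28.07°
edge 0: e_0 = (+3.12, -1.18);  n_0 = (-0.3538, -0.9353)
edge 1: e_1 = (+1.66, +0.85);  n_1 = (+0.4558, -0.8901)
∠(n_0, n_1) = 47.83°
δ = |180° − 47.83°| = 132.17°
132.17° > 2α = 28.07°  →  invalid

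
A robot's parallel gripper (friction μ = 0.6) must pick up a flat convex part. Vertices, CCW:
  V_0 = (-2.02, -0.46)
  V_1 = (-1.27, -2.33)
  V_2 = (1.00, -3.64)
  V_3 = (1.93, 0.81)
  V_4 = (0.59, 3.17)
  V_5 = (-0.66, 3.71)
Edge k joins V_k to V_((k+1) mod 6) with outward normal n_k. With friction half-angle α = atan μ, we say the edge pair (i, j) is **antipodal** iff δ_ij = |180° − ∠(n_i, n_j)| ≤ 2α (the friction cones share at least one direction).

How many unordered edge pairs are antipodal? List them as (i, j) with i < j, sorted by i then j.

count = 7; pairs: (0,2), (0,3), (0,4), (1,3), (1,4), (2,5), (3,5)

α = atan 0.6 = 30.96°;  2α = 61.93°
n_0 = (-0.9281, -0.3722)
n_1 = (-0.4998, -0.8661)
n_2 = (+0.9789, -0.2046)
n_3 = (+0.8696, +0.4938)
n_4 = (+0.3966, +0.9180)
n_5 = (-0.9507, +0.3101)
  (0,1): δ = 141.84°  ·
  (0,2): δ = 33.66°  ✓
  (0,3): δ = 7.73°  ✓
  (0,4): δ = 44.78°  ✓
  (0,5): δ = 140.08°  ·
  (1,2): δ = 71.82°  ·
  (1,3): δ = 30.42°  ✓
  (1,4): δ = 6.62°  ✓
  (1,5): δ = 101.93°  ·
  (2,3): δ = 138.61°  ·
  (2,4): δ = 101.56°  ·
  (2,5): δ = 6.26°  ✓
  (3,4): δ = 142.95°  ·
  (3,5): δ = 47.65°  ✓
  (4,5): δ = 84.70°  ·
antipodal pairs: 7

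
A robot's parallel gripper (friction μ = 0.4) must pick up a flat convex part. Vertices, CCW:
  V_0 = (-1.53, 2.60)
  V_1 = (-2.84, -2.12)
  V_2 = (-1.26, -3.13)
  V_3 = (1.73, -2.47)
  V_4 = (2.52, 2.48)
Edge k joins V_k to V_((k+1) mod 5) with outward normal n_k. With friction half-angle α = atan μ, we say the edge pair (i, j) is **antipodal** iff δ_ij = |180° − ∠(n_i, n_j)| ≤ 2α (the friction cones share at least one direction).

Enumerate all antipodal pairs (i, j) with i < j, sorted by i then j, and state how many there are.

α = atan 0.4 = 21.80°;  2α = 43.60°
n_0 = (-0.9636, +0.2674)
n_1 = (-0.5386, -0.8426)
n_2 = (+0.2155, -0.9765)
n_3 = (+0.9875, -0.1576)
n_4 = (+0.0296, +0.9996)
  (0,1): δ = 107.08°  ·
  (0,2): δ = 62.04°  ·
  (0,3): δ = 6.44°  ✓
  (0,4): δ = 103.81°  ·
  (1,2): δ = 134.96°  ·
  (1,3): δ = 66.48°  ·
  (1,4): δ = 30.89°  ✓
  (2,3): δ = 111.52°  ·
  (2,4): δ = 14.14°  ✓
  (3,4): δ = 82.63°  ·
antipodal pairs: 3

count = 3; pairs: (0,3), (1,4), (2,4)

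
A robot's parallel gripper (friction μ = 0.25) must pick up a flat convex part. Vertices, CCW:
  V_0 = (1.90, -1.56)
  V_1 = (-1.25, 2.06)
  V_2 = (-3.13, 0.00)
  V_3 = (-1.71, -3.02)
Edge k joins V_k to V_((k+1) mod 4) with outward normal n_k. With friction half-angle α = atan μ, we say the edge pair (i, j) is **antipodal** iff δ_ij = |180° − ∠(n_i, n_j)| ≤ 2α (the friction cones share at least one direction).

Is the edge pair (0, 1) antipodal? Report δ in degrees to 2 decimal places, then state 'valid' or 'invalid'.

δ = 83.41°, invalid

α = atan 0.25 = 14.04°;  2α = 28.07°
edge 0: e_0 = (-3.15, +3.62);  n_0 = (+0.7544, +0.6564)
edge 1: e_1 = (-1.88, -2.06);  n_1 = (-0.7386, +0.6741)
∠(n_0, n_1) = 96.59°
δ = |180° − 96.59°| = 83.41°
83.41° > 2α = 28.07°  →  invalid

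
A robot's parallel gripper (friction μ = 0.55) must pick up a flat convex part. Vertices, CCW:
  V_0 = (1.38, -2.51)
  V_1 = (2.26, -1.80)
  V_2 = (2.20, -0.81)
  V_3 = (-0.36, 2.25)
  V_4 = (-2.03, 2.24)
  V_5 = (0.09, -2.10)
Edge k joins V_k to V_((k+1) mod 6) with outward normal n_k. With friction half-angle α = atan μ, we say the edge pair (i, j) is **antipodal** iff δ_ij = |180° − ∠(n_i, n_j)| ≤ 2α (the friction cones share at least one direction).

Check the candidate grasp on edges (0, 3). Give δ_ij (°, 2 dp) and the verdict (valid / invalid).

α = atan 0.55 = 28.81°;  2α = 57.62°
edge 0: e_0 = (+0.88, +0.71);  n_0 = (+0.6279, -0.7783)
edge 3: e_3 = (-1.67, -0.01);  n_3 = (-0.0060, +1.0000)
∠(n_0, n_3) = 141.45°
δ = |180° − 141.45°| = 38.55°
38.55° ≤ 2α = 57.62°  →  valid

δ = 38.55°, valid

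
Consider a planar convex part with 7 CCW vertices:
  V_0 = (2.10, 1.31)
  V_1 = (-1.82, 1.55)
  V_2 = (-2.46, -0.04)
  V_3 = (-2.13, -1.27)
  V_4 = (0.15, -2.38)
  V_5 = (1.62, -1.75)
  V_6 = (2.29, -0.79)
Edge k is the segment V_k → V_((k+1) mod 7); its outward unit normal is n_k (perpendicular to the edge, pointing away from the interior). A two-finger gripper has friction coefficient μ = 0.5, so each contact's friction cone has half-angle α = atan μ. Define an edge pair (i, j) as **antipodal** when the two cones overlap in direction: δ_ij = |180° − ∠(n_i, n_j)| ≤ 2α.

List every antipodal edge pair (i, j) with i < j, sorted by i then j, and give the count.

count = 7; pairs: (0,3), (0,4), (1,4), (1,5), (1,6), (2,5), (2,6)

α = atan 0.5 = 26.57°;  2α = 53.13°
n_0 = (+0.0611, +0.9981)
n_1 = (-0.9277, +0.3734)
n_2 = (-0.9658, -0.2591)
n_3 = (-0.4377, -0.8991)
n_4 = (+0.3939, -0.9191)
n_5 = (+0.8200, -0.5723)
n_6 = (+0.9959, +0.0901)
  (0,1): δ = 108.42°  ·
  (0,2): δ = 71.48°  ·
  (0,3): δ = 22.46°  ✓
  (0,4): δ = 26.70°  ✓
  (0,5): δ = 58.59°  ·
  (0,6): δ = 98.67°  ·
  (1,2): δ = 143.06°  ·
  (1,3): δ = 94.03°  ·
  (1,4): δ = 44.88°  ✓
  (1,5): δ = 12.99°  ✓
  (1,6): δ = 27.10°  ✓
  (2,3): δ = 130.98°  ·
  (2,4): δ = 81.82°  ·
  (2,5): δ = 49.93°  ✓
  (2,6): δ = 9.85°  ✓
  (3,4): δ = 130.84°  ·
  (3,5): δ = 98.95°  ·
  (3,6): δ = 58.87°  ·
  (4,5): δ = 148.11°  ·
  (4,6): δ = 108.03°  ·
  (5,6): δ = 139.92°  ·
antipodal pairs: 7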